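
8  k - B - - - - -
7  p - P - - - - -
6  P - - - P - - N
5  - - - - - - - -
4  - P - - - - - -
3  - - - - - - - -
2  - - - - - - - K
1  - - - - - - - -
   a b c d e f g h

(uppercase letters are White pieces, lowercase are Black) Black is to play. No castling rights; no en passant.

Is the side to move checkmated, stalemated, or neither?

Black to move; black king on a8.
In check: no.
King squares — a7: own pawn; b7: attacked by Pa6; b8: attacked by Pc7.
Legal moves for Black: none.
Not in check and no legal moves → stalemate.

stalemate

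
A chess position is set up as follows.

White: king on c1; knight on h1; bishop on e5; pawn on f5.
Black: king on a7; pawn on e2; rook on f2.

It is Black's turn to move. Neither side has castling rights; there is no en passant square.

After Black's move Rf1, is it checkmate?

no

After Rf1: white king on c1; in check: yes, from the black rook on f1.
White has 3 legal replies: Kd2, Kc2, Kb2.
In check but a legal move exists → not checkmate.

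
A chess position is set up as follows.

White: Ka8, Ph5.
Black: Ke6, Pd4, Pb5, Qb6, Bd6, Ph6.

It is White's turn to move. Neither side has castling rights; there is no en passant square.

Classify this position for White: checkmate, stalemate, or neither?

White to move; white king on a8.
In check: no.
King squares — a7: attacked by Qb6; b7: attacked by Qb6; b8: attacked by Qb6.
Legal moves for White: none.
Not in check and no legal moves → stalemate.

stalemate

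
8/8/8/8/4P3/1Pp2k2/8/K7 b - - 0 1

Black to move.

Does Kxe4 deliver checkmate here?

After Kxe4: white king on a1; in check: no.
White is not in check, so this cannot be checkmate.

no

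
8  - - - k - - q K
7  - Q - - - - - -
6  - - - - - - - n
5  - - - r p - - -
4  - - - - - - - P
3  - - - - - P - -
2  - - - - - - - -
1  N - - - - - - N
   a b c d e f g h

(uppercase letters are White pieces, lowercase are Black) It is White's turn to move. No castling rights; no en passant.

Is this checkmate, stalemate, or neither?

checkmate

White to move; white king on h8.
In check: yes, from the black queen on g8.
King squares — g7: attacked by Qg8; h7: attacked by Qg8; g8: attacked by Nh6.
Legal moves for White: none.
In check with no legal moves → checkmate.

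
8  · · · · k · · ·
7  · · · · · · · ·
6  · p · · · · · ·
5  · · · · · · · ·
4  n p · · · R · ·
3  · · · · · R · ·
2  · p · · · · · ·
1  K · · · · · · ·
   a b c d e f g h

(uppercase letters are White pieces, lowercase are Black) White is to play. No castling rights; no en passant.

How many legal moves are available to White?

White to move; king on a1.
In check: yes, from the black pawn on b2.
Legal moves: Ka2, Kb1.
Count: 2.

2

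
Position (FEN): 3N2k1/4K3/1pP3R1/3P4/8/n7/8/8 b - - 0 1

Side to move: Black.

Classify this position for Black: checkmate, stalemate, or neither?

Black to move; black king on g8.
In check: yes, from the white rook on g6.
Legal moves for Black: Kh8, Kh7.
Black is in check but has 2 legal moves → neither.

neither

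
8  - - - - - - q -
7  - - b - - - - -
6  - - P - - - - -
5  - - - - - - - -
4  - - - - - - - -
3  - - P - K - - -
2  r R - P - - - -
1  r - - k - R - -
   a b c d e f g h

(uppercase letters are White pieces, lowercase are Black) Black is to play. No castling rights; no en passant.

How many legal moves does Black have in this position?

Black to move; king on d1.
In check: yes, from the white rook on f1.
Legal moves: none.
Count: 0.

0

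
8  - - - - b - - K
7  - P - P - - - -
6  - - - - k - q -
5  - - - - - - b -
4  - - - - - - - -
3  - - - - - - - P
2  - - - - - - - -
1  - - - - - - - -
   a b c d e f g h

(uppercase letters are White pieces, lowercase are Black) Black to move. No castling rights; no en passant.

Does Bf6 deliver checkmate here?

After Bf6: white king on h8; in check: yes, from the black bishop on f6.
King squares — g7: attacked by Bf6; h7: attacked by Qg6; g8: attacked by Qg6.
White has no legal moves → checkmate.

yes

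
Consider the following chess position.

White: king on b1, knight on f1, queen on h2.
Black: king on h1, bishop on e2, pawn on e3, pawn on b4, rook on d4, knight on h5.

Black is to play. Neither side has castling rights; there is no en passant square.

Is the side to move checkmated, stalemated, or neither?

Black to move; black king on h1.
In check: yes, from the white queen on h2.
King squares — g1: attacked by Qh2; g2: attacked by Qh2; h2: attacked by Nf1.
Legal moves for Black: none.
In check with no legal moves → checkmate.

checkmate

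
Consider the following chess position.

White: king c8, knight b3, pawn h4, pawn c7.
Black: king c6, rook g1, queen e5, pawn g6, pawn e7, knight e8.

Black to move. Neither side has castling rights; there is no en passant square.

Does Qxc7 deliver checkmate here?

yes

After Qxc7: white king on c8; in check: yes, from the black queen on c7.
King squares — b7: attacked by Kc6; c7: attacked by Kc6; d7: attacked by Kc6; b8: attacked by Qc7; d8: attacked by Qc7.
White has no legal moves → checkmate.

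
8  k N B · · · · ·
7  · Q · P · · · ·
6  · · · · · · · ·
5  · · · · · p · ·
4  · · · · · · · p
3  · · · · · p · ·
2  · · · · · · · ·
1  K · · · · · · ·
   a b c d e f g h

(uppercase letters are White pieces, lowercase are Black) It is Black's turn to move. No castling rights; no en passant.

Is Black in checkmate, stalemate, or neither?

Black to move; black king on a8.
In check: yes, from the white queen on b7.
King squares — a7: attacked by Qb7; b7: attacked by Bc8; b8: attacked by Qb7.
Legal moves for Black: none.
In check with no legal moves → checkmate.

checkmate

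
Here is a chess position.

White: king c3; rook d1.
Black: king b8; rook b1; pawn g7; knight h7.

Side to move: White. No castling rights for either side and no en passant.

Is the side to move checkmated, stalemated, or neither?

White to move; white king on c3.
In check: no.
Legal moves for White: Kd4, Kc4, Kd3, Kd2, Kc2, Rd8+, Rd7, Rd6, Rd5, Rd4, Rd3, Rd2, Rh1, Rg1, Rf1, Re1, Rc1, Rxb1+.
White has 18 legal moves and is not in check → neither.

neither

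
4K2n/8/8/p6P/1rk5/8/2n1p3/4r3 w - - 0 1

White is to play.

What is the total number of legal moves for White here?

White to move; king on e8.
In check: no.
Legal moves: Kf8, Kd8, Ke7, Kd7, h6.
Count: 5.

5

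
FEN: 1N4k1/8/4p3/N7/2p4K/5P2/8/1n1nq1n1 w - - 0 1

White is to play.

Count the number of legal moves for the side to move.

White to move; king on h4.
In check: yes, from the black queen on e1.
Legal moves: Kh5, Kg5, Kg4.
Count: 3.

3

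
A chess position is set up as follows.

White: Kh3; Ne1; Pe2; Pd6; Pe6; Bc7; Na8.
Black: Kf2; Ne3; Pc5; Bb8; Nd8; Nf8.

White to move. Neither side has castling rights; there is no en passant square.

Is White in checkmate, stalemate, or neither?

neither

White to move; white king on h3.
In check: no.
Legal moves for White: Nb6, Bxd8, Bxb8, Bb6, Ba5, Kh4, Kh2, Nf3, Nd3+, Ng2, Nc2, e7, d7.
White has 13 legal moves and is not in check → neither.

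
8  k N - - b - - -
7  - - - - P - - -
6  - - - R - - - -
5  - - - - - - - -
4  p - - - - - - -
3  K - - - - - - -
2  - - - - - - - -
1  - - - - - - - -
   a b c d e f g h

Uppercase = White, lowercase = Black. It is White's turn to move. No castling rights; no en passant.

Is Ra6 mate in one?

no

After Ra6: black king on a8; in check: yes, from the white rook on a6.
Black has 2 legal replies: Kxb8, Kb7.
In check but a legal move exists → not checkmate.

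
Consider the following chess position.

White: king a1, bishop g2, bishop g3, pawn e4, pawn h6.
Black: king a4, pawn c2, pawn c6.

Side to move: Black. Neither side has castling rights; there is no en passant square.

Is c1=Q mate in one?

After c1=Q: white king on a1; in check: yes, from the black queen on c1.
White has 1 legal reply: Ka2.
In check but a legal move exists → not checkmate.

no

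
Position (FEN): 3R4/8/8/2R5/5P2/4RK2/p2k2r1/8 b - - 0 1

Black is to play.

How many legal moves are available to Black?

0

Black to move; king on d2.
In check: yes, from the white rook on d8.
Legal moves: none.
Count: 0.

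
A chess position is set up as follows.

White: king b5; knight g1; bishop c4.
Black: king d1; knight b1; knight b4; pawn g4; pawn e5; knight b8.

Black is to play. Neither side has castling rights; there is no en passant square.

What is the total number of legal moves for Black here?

18

Black to move; king on d1.
In check: no.
Legal moves: Nd7, N8c6, N8a6, N4c6, N4a6, Nd5, Nd3, Nc2, Na2, Kd2, Kc2, Ke1, Kc1, Nc3+, Na3+, Nd2, e4, g3.
Count: 18.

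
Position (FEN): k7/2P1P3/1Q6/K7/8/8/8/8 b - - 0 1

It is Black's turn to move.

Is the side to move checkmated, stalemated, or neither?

stalemate

Black to move; black king on a8.
In check: no.
King squares — a7: attacked by Qb6; b7: attacked by Qb6; b8: attacked by Qb6.
Legal moves for Black: none.
Not in check and no legal moves → stalemate.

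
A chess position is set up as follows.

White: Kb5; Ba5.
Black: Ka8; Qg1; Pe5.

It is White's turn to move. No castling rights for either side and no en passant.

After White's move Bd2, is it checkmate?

After Bd2: black king on a8; in check: no.
Black is not in check, so this cannot be checkmate.

no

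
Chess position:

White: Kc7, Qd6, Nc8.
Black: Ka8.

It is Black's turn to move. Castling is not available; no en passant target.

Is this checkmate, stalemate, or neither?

Black to move; black king on a8.
In check: no.
King squares — a7: attacked by Nc8; b7: attacked by Kc7; b8: attacked by Kc7.
Legal moves for Black: none.
Not in check and no legal moves → stalemate.

stalemate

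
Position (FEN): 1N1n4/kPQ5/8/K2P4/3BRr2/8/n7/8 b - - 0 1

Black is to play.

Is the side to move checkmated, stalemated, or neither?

checkmate

Black to move; black king on a7.
In check: yes, from the white bishop on d4.
King squares — a6: attacked by Ka5; b6: attacked by Bd4; b7: attacked by Qc7; a8: attacked by Pb7; b8: attacked by Qc7.
Legal moves for Black: none.
In check with no legal moves → checkmate.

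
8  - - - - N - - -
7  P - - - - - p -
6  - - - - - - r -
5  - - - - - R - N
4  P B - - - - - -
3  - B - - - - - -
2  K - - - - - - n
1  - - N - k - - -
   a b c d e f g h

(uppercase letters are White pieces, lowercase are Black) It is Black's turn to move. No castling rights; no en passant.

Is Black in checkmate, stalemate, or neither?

Black to move; black king on e1.
In check: yes, from the white bishop on b4.
King squares — d1: attacked by Bb3; f1: attacked by Rf5; d2: attacked by Bb4; e2: attacked by Nc1; f2: attacked by Rf5.
Legal moves for Black: none.
In check with no legal moves → checkmate.

checkmate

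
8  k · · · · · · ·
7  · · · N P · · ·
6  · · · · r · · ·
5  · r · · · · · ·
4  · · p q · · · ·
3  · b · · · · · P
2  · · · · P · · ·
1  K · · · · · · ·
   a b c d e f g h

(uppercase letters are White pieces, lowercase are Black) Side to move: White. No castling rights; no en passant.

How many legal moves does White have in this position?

1

White to move; king on a1.
In check: yes, from the black queen on d4.
Legal moves: Kb1.
Count: 1.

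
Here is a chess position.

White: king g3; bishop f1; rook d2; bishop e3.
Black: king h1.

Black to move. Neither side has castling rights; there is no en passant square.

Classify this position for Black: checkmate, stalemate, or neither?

Black to move; black king on h1.
In check: no.
King squares — g1: attacked by Be3; g2: attacked by Bf1; h2: attacked by Rd2.
Legal moves for Black: none.
Not in check and no legal moves → stalemate.

stalemate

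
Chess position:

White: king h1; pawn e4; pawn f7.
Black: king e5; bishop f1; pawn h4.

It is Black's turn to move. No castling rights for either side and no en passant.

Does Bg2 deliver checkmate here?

After Bg2: white king on h1; in check: yes, from the black bishop on g2.
White has 3 legal replies: Kh2, Kxg2, Kg1.
In check but a legal move exists → not checkmate.

no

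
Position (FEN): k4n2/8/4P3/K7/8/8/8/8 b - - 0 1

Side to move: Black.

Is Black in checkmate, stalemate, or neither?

neither

Black to move; black king on a8.
In check: no.
Legal moves for Black: Nh7, Nd7, Ng6, Nxe6, Kb8, Kb7, Ka7.
Black has 7 legal moves and is not in check → neither.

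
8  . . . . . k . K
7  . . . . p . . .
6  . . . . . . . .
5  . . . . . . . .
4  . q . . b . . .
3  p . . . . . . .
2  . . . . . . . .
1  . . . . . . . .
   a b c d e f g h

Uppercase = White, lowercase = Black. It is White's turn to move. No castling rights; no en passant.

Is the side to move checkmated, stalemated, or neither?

stalemate

White to move; white king on h8.
In check: no.
King squares — g7: attacked by Kf8; h7: attacked by Be4; g8: attacked by Kf8.
Legal moves for White: none.
Not in check and no legal moves → stalemate.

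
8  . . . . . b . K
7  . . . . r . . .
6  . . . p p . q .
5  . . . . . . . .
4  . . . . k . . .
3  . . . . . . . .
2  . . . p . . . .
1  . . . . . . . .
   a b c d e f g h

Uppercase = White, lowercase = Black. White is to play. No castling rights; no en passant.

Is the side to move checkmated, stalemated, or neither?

White to move; white king on h8.
In check: no.
King squares — g7: attacked by Qg6; h7: attacked by Qg6; g8: attacked by Qg6.
Legal moves for White: none.
Not in check and no legal moves → stalemate.

stalemate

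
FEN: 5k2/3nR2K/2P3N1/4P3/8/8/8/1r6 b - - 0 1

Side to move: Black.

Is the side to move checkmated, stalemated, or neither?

Black to move; black king on f8.
In check: yes, from the white knight on g6.
King squares — e7: attacked by Ng6; f7: attacked by Re7; g7: attacked by Re7; e8: attacked by Re7; g8: attacked by Kh7.
Legal moves for Black: none.
In check with no legal moves → checkmate.

checkmate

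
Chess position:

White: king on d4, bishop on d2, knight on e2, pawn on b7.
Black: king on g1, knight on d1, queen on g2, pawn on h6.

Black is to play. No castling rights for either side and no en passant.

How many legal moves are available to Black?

Black to move; king on g1.
In check: yes, from the white knight on e2.
Legal moves: Kh2, Kf2, Kh1, Kf1, Qxe2.
Count: 5.

5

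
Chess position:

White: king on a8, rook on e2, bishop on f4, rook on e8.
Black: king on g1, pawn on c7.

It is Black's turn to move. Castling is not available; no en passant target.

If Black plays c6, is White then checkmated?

no

After c6: white king on a8; in check: no.
White is not in check, so this cannot be checkmate.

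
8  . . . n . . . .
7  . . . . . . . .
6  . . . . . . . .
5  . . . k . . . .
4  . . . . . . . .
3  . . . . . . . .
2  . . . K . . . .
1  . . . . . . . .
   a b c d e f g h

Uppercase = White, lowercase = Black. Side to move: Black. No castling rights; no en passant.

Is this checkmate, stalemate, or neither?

neither

Black to move; black king on d5.
In check: no.
Legal moves for Black: Nf7, Nb7, Ne6, Nc6, Ke6, Kd6, Kc6, Ke5, Kc5, Ke4, Kd4, Kc4.
Black has 12 legal moves and is not in check → neither.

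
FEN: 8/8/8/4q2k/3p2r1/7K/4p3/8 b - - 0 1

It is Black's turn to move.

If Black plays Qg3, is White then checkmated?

yes

After Qg3: white king on h3; in check: yes, from the black queen on g3.
King squares — g2: attacked by Qg3; h2: attacked by Qg3; g3: attacked by Rg4; g4: attacked by Qg3; h4: attacked by Qg3.
White has no legal moves → checkmate.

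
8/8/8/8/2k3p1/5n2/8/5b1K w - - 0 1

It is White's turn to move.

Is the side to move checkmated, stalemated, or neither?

stalemate

White to move; white king on h1.
In check: no.
King squares — g1: attacked by Nf3; g2: attacked by Bf1; h2: attacked by Nf3.
Legal moves for White: none.
Not in check and no legal moves → stalemate.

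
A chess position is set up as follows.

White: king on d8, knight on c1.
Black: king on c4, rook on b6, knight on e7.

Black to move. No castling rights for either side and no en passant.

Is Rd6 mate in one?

After Rd6: white king on d8; in check: yes, from the black rook on d6.
White has 3 legal replies: Ke8, Kxe7, Kc7.
In check but a legal move exists → not checkmate.

no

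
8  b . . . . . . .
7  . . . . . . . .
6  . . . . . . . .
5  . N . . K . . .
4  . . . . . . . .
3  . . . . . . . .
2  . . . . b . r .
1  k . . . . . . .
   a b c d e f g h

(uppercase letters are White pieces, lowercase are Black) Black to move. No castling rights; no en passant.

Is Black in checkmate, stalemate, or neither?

Black to move; black king on a1.
In check: no.
Legal moves for Black include: Bb7, Bc6, Bd5, Be4, Baf3, Rg8, Rg7, Rg6, Rg5+, Rg4, Rg3, Rh2, Rf2, Rg1, Bh5, Bxb5, Bg4, Bc4, ... (list truncated; more exist).
Black has legal moves and is not in check → neither.

neither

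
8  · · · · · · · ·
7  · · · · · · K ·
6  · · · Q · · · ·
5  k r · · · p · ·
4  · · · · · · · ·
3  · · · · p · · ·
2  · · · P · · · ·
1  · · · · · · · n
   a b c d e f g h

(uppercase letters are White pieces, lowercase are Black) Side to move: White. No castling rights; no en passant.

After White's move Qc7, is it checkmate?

After Qc7: black king on a5; in check: yes, from the white queen on c7.
Black has 4 legal replies: Ka6, Kb4, Ka4, Rb6.
In check but a legal move exists → not checkmate.

no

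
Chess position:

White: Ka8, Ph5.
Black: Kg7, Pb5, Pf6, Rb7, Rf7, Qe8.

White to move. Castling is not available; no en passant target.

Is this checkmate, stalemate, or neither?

White to move; white king on a8.
In check: yes, from the black queen on e8.
King squares — a7: attacked by Rb7; b7: attacked by Rf7; b8: attacked by Rb7.
Legal moves for White: none.
In check with no legal moves → checkmate.

checkmate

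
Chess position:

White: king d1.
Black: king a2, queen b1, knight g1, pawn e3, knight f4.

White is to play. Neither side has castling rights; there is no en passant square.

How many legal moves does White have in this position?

White to move; king on d1.
In check: yes, from the black queen on b1.
Legal moves: none.
Count: 0.

0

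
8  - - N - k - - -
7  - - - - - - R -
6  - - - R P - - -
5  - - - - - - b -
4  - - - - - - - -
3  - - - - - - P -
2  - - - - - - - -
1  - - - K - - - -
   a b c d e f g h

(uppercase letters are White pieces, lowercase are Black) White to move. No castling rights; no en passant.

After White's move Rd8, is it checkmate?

After Rd8: black king on e8; in check: yes, from the white rook on d8.
Black has 2 legal replies: Kxd8, Bxd8.
In check but a legal move exists → not checkmate.

no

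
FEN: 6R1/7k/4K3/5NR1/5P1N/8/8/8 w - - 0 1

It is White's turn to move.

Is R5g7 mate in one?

After R5g7: black king on h7; in check: yes, from the white rook on g7.
King squares — g6: attacked by Nh4; h6: attacked by Nf5; g7: attacked by Nf5; g8: attacked by Rg7; h8: attacked by Rg8.
Black has no legal moves → checkmate.

yes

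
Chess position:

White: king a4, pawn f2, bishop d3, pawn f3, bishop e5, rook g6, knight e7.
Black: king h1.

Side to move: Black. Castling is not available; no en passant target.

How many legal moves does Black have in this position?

0

Black to move; king on h1.
In check: no.
Legal moves: none.
Count: 0.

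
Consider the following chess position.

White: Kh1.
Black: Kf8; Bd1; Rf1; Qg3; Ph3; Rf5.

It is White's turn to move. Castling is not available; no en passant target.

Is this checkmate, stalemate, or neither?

White to move; white king on h1.
In check: yes, from the black rook on f1.
King squares — g1: attacked by Rf1; g2: attacked by Qg3; h2: attacked by Qg3.
Legal moves for White: none.
In check with no legal moves → checkmate.

checkmate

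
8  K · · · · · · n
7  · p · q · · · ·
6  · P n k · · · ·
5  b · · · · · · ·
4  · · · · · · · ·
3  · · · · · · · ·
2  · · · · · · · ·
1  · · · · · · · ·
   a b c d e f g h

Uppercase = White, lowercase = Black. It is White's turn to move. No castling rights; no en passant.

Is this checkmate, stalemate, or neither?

stalemate

White to move; white king on a8.
In check: no.
King squares — a7: attacked by Nc6; b7: attacked by Qd7; b8: attacked by Nc6.
Legal moves for White: none.
Not in check and no legal moves → stalemate.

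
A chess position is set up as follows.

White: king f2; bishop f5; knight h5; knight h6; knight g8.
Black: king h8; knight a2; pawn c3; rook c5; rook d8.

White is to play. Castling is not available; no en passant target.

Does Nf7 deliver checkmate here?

After Nf7: black king on h8; in check: yes, from the white knight on f7.
Black has 1 legal reply: Kxg8.
In check but a legal move exists → not checkmate.

no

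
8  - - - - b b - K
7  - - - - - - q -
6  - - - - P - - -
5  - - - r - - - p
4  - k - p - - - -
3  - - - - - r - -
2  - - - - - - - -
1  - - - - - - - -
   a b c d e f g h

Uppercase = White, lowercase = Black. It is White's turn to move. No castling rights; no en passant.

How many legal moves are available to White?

White to move; king on h8.
In check: yes, from the black queen on g7.
Legal moves: none.
Count: 0.

0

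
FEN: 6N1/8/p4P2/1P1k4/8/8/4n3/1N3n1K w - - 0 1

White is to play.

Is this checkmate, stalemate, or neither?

neither

White to move; white king on h1.
In check: no.
Legal moves for White: Ne7+, Nh6, Kg2, Nc3+, Na3, Nd2, bxa6, f7, b6.
White has 9 legal moves and is not in check → neither.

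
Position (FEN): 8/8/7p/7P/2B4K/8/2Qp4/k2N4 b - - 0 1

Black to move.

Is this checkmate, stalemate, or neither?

Black to move; black king on a1.
In check: no.
King squares — b1: attacked by Qc2; a2: attacked by Qc2; b2: attacked by Nd1.
Legal moves for Black: none.
Not in check and no legal moves → stalemate.

stalemate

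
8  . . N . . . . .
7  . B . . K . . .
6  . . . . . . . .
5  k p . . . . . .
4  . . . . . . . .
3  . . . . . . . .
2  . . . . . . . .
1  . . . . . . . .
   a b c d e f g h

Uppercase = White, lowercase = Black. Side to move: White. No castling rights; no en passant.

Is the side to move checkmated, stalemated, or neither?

neither

White to move; white king on e7.
In check: no.
Legal moves for White include: Na7, Nd6, Nb6, Kf8, Ke8, Kd8, Kf7, Kd7, Kf6, Ke6, Kd6, Ba8, Bc6, Ba6, Bd5, Be4, Bf3, Bg2, ... (list truncated; more exist).
White has legal moves and is not in check → neither.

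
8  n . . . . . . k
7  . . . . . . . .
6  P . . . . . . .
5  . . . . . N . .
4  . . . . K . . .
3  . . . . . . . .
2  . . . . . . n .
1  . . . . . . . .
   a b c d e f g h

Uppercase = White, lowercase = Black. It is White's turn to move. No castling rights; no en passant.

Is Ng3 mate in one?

After Ng3: black king on h8; in check: no.
Black is not in check, so this cannot be checkmate.

no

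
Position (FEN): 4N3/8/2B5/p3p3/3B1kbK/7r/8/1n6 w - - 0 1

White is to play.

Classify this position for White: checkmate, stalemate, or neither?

checkmate

White to move; white king on h4.
In check: yes, from the black rook on h3.
King squares — g3: attacked by Rh3; h3: attacked by Bg4; g4: attacked by Kf4; g5: attacked by Kf4; h5: attacked by Rh3.
Legal moves for White: none.
In check with no legal moves → checkmate.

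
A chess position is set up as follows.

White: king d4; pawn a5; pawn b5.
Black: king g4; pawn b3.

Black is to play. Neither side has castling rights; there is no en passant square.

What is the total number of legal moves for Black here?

Black to move; king on g4.
In check: no.
Legal moves: Kh5, Kg5, Kf5, Kh4, Kf4, Kh3, Kg3, Kf3, b2.
Count: 9.

9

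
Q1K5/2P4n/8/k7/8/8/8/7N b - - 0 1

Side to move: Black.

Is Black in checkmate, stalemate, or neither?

neither

Black to move; black king on a5.
In check: yes, from the white queen on a8.
King squares — a4: attacked by Qa8; b4: available; b5: available; a6: attacked by Qa8; b6: available.
Legal moves for Black: Kb6, Kb5, Kb4.
Black is in check but has 3 legal moves → neither.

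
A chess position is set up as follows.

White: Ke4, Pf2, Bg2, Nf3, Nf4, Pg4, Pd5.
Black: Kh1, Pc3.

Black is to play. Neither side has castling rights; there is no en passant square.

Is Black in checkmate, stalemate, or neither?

Black to move; black king on h1.
In check: yes, from the white bishop on g2.
King squares — g1: attacked by Nf3; g2: attacked by Nf4; h2: attacked by Nf3.
Legal moves for Black: none.
In check with no legal moves → checkmate.

checkmate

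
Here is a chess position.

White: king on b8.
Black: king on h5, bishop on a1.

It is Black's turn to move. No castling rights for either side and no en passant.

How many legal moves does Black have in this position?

Black to move; king on h5.
In check: no.
Legal moves: Kh6, Kg6, Kg5, Kh4, Kg4, Bh8, Bg7, Bf6, Be5+, Bd4, Bc3, Bb2.
Count: 12.

12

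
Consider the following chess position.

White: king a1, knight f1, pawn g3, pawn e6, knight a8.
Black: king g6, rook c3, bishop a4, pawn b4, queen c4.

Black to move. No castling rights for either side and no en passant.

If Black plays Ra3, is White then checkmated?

After Ra3: white king on a1; in check: yes, from the black rook on a3.
White has 2 legal replies: Kb2, Kb1.
In check but a legal move exists → not checkmate.

no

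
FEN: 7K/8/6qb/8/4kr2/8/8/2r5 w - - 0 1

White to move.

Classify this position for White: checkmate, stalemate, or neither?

White to move; white king on h8.
In check: no.
King squares — g7: attacked by Qg6; h7: attacked by Qg6; g8: attacked by Qg6.
Legal moves for White: none.
Not in check and no legal moves → stalemate.

stalemate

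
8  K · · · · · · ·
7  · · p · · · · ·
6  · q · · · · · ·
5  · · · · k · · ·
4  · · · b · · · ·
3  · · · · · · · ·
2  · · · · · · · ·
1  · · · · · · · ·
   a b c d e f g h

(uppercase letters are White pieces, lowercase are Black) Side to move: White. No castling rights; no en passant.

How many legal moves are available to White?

White to move; king on a8.
In check: no.
Legal moves: none.
Count: 0.

0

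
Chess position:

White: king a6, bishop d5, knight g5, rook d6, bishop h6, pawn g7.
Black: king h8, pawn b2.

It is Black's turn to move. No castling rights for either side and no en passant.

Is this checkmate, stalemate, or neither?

checkmate

Black to move; black king on h8.
In check: yes, from the white pawn on g7.
King squares — g7: attacked by Bh6; h7: attacked by Ng5; g8: attacked by Bd5.
Legal moves for Black: none.
In check with no legal moves → checkmate.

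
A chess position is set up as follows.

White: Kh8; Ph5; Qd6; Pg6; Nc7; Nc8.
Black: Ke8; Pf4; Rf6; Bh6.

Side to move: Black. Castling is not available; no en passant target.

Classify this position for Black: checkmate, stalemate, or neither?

Black to move; black king on e8.
In check: yes, from the white knight on c7.
King squares — d7: attacked by Qd6; e7: attacked by Qd6; f7: attacked by Pg6; d8: attacked by Qd6; f8: attacked by Qd6.
Legal moves for Black: none.
In check with no legal moves → checkmate.

checkmate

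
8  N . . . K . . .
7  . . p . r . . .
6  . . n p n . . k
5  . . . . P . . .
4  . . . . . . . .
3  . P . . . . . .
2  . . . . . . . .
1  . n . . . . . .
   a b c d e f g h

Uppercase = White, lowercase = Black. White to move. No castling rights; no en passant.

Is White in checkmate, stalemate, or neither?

checkmate

White to move; white king on e8.
In check: yes, from the black rook on e7.
King squares — d7: attacked by Re7; e7: attacked by Nc6; f7: attacked by Re7; d8: attacked by Nc6; f8: attacked by Ne6.
Legal moves for White: none.
In check with no legal moves → checkmate.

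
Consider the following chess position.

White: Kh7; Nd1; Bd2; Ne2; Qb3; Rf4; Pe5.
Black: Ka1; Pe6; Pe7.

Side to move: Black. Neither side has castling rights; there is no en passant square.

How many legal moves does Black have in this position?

Black to move; king on a1.
In check: no.
Legal moves: none.
Count: 0.

0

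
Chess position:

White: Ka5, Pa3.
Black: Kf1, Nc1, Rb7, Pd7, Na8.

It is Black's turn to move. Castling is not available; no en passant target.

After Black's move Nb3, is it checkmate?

After Nb3: white king on a5; in check: yes, from the black knight on b3.
White has 2 legal replies: Ka6, Ka4.
In check but a legal move exists → not checkmate.

no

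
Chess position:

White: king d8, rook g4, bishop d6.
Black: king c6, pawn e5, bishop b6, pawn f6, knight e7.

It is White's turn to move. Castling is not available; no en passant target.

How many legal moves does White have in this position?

White to move; king on d8.
In check: yes, from the black bishop on b6.
Legal moves: Ke8, Kxe7, Bc7.
Count: 3.

3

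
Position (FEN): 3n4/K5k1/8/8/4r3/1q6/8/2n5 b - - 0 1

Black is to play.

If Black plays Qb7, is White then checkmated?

After Qb7: white king on a7; in check: yes, from the black queen on b7.
King squares — a6: attacked by Qb7; b6: attacked by Qb7; b7: attacked by Nd8; a8: attacked by Qb7; b8: attacked by Qb7.
White has no legal moves → checkmate.

yes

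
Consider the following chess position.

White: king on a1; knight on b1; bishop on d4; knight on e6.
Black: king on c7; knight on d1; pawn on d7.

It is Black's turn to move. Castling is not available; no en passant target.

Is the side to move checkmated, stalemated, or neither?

Black to move; black king on c7.
In check: yes, from the white knight on e6.
King squares — b6: attacked by Bd4; c6: available; d6: available; b7: available; d7: own pawn; b8: available; c8: available; d8: attacked by Ne6.
Legal moves for Black: Kc8, Kb8, Kb7, Kd6, Kc6, dxe6.
Black is in check but has 6 legal moves → neither.

neither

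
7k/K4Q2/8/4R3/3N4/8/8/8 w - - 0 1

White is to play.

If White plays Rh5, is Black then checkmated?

yes

After Rh5: black king on h8; in check: yes, from the white rook on h5.
King squares — g7: attacked by Qf7; h7: attacked by Rh5; g8: attacked by Qf7.
Black has no legal moves → checkmate.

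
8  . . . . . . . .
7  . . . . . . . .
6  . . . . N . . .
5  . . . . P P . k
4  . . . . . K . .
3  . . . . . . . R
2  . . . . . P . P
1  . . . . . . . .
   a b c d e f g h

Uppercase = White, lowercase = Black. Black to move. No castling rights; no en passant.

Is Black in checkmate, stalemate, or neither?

checkmate

Black to move; black king on h5.
In check: yes, from the white rook on h3.
King squares — g4: attacked by Kf4; h4: attacked by Rh3; g5: attacked by Kf4; g6: attacked by Pf5; h6: attacked by Rh3.
Legal moves for Black: none.
In check with no legal moves → checkmate.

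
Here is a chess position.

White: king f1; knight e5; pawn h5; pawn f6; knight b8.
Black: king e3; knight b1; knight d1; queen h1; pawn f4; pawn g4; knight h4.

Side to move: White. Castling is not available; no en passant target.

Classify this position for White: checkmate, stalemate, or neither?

White to move; white king on f1.
In check: yes, from the black queen on h1.
King squares — e1: attacked by Qh1; g1: attacked by Qh1; e2: attacked by Ke3; f2: attacked by Nd1; g2: attacked by Qh1.
Legal moves for White: none.
In check with no legal moves → checkmate.

checkmate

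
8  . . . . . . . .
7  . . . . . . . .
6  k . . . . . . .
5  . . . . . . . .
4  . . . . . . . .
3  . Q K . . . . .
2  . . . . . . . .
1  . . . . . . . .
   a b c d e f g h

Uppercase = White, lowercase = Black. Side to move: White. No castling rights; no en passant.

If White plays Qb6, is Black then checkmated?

After Qb6: black king on a6; in check: yes, from the white queen on b6.
Black has 1 legal reply: Kxb6.
In check but a legal move exists → not checkmate.

no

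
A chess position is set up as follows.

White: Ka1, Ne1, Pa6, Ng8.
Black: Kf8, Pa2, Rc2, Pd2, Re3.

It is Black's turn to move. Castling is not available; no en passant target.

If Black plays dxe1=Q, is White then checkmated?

yes

After dxe1=Q: white king on a1; in check: yes, from the black queen on e1.
King squares — b1: attacked by Qe1; a2: attacked by Rc2; b2: attacked by Rc2.
White has no legal moves → checkmate.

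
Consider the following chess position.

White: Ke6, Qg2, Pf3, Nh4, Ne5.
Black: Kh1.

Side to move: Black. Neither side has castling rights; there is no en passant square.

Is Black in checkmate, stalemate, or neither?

checkmate

Black to move; black king on h1.
In check: yes, from the white queen on g2.
King squares — g1: attacked by Qg2; g2: attacked by Nh4; h2: attacked by Qg2.
Legal moves for Black: none.
In check with no legal moves → checkmate.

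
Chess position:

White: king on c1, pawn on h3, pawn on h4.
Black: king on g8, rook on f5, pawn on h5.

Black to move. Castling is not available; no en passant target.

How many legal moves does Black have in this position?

18

Black to move; king on g8.
In check: no.
Legal moves: Kh8, Kf8, Kh7, Kg7, Kf7, Rf8, Rf7, Rf6, Rg5, Re5, Rd5, Rc5+, Rb5, Ra5, Rf4, Rf3, Rf2, Rf1+.
Count: 18.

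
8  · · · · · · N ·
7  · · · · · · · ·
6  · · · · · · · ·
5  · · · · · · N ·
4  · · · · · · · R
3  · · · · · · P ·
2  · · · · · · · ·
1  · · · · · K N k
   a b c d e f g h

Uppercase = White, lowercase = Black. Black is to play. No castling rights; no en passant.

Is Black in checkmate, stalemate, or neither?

checkmate

Black to move; black king on h1.
In check: yes, from the white rook on h4.
King squares — g1: attacked by Kf1; g2: attacked by Kf1; h2: attacked by Rh4.
Legal moves for Black: none.
In check with no legal moves → checkmate.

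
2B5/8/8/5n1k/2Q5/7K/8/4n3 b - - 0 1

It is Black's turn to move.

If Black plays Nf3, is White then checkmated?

no

After Nf3: white king on h3; in check: no.
White is not in check, so this cannot be checkmate.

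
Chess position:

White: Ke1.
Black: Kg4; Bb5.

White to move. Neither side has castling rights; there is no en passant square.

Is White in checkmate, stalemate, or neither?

White to move; white king on e1.
In check: no.
Legal moves for White: Kf2, Kd2, Kd1.
White has 3 legal moves and is not in check → neither.

neither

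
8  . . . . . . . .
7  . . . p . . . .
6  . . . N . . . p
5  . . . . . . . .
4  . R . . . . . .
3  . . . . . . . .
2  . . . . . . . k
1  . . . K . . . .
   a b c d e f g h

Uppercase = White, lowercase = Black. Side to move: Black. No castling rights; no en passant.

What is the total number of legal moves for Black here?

6

Black to move; king on h2.
In check: no.
Legal moves: Kh3, Kg3, Kg2, Kh1, Kg1, h5.
Count: 6.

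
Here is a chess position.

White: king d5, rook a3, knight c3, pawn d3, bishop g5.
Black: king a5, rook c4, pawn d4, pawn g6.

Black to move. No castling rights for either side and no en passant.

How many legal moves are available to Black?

3

Black to move; king on a5.
In check: yes, from the white rook on a3.
Legal moves: Kb6, Kb4, Ra4.
Count: 3.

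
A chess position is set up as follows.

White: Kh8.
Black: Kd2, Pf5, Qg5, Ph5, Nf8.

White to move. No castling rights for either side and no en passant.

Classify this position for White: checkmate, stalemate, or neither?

stalemate

White to move; white king on h8.
In check: no.
King squares — g7: attacked by Qg5; h7: attacked by Nf8; g8: attacked by Qg5.
Legal moves for White: none.
Not in check and no legal moves → stalemate.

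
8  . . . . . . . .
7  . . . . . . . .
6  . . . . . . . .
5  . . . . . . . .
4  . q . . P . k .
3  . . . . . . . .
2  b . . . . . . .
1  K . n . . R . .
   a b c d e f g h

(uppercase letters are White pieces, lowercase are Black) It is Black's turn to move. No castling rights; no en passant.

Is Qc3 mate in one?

yes

After Qc3: white king on a1; in check: yes, from the black queen on c3.
King squares — b1: attacked by Ba2; a2: attacked by Nc1; b2: attacked by Qc3.
White has no legal moves → checkmate.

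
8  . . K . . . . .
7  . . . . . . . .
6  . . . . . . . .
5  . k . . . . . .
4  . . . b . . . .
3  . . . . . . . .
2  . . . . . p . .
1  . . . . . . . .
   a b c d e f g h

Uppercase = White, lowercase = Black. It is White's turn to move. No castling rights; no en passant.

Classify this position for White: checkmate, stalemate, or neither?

White to move; white king on c8.
In check: no.
Legal moves for White: Kd8, Kb8, Kd7, Kc7, Kb7.
White has 5 legal moves and is not in check → neither.

neither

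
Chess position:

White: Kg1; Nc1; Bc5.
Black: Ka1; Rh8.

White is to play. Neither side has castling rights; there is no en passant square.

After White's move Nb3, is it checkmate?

After Nb3: black king on a1; in check: yes, from the white knight on b3.
Black has 3 legal replies: Kb2, Ka2, Kb1.
In check but a legal move exists → not checkmate.

no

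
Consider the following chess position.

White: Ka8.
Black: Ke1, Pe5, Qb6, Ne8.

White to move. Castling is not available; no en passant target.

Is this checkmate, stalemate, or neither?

White to move; white king on a8.
In check: no.
King squares — a7: attacked by Qb6; b7: attacked by Qb6; b8: attacked by Qb6.
Legal moves for White: none.
Not in check and no legal moves → stalemate.

stalemate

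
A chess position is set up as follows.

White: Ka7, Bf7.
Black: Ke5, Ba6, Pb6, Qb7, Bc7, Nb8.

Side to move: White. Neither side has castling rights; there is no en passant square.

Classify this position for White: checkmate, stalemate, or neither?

White to move; white king on a7.
In check: yes, from the black queen on b7.
King squares — a6: attacked by Qb7; b6: attacked by Qb7; b7: attacked by Ba6; a8: attacked by Qb7; b8: attacked by Qb7.
Legal moves for White: none.
In check with no legal moves → checkmate.

checkmate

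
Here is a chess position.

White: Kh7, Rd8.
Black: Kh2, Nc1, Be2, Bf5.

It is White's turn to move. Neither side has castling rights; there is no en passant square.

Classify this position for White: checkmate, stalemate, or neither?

White to move; white king on h7.
In check: yes, from the black bishop on f5.
Legal moves for White: Kh8, Kg8, Kg7, Kh6.
White is in check but has 4 legal moves → neither.

neither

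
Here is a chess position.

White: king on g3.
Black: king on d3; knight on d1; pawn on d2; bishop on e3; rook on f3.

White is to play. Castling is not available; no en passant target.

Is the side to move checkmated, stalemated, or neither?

White to move; white king on g3.
In check: yes, from the black rook on f3.
King squares — f2: attacked by Nd1; g2: available; h2: available; f3: available; h3: attacked by Rf3; f4: attacked by Be3; g4: available; h4: available.
Legal moves for White: Kh4, Kg4, Kxf3, Kh2, Kg2.
White is in check but has 5 legal moves → neither.

neither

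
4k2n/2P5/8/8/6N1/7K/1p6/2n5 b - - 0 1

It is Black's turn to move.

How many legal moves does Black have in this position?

Black to move; king on e8.
In check: no.
Legal moves: Nf7, Ng6, Kf8, Kf7, Ke7, Kd7, Nd3, Nb3, Ne2, Na2, b1=Q, b1=R, b1=B, b1=N.
Count: 14.

14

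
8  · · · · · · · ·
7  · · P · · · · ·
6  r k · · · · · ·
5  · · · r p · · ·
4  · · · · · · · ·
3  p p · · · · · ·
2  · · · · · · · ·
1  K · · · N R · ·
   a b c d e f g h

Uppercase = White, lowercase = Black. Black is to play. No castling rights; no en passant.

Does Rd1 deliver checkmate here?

After Rd1: white king on a1; in check: yes, from the black rook on d1.
King squares — b1: attacked by Rd1; a2: attacked by Pb3; b2: attacked by Pa3.
White has no legal moves → checkmate.

yes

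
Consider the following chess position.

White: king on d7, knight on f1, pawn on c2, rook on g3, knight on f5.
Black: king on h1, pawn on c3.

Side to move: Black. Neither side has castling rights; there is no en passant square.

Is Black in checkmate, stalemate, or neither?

Black to move; black king on h1.
In check: no.
King squares — g1: attacked by Rg3; g2: attacked by Rg3; h2: attacked by Nf1.
Legal moves for Black: none.
Not in check and no legal moves → stalemate.

stalemate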